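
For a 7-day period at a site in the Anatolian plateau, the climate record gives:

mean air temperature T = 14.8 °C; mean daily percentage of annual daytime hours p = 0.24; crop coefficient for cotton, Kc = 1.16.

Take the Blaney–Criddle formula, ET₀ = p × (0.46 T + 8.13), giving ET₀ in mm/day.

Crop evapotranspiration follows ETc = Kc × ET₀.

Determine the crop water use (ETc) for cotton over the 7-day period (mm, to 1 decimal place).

ET₀ = 0.24 × (0.46 × 14.8 + 8.13) = 0.24 × 14.938 = 3.5851 mm/d
ETc = Kc × ET₀ = 1.16 × 3.5851 = 4.1587 mm/d
Over 7 days: 4.1587 × 7 = 29.111 mm

29.1 mm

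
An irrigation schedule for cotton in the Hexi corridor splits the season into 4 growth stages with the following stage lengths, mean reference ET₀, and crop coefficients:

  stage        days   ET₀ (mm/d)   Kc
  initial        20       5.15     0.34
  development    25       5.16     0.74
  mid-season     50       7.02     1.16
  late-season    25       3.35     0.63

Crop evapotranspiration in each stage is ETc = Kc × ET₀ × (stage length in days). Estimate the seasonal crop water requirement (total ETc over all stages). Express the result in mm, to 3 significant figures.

initial: 0.34 × 5.15 × 20 = 35.02 mm
development: 0.74 × 5.16 × 25 = 95.46 mm
mid-season: 1.16 × 7.02 × 50 = 407.16 mm
late-season: 0.63 × 3.35 × 25 = 52.76 mm
Seasonal total = 590.40 mm

590 mm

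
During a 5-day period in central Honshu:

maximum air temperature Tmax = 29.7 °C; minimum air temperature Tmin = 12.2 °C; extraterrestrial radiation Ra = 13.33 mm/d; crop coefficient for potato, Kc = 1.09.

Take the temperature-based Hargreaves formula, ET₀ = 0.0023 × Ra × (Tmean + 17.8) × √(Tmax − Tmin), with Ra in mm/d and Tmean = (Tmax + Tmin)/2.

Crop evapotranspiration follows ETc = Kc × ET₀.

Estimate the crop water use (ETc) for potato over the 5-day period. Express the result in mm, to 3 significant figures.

Tmean = (29.7 + 12.2)/2 = 20.95 °C
ET₀ = 0.0023 × 13.33 × (20.95 + 17.8) × √17.5 = 0.0023 × 13.33 × 38.75 × 4.1833 = 4.9699 mm/d
ETc = Kc × ET₀ = 1.09 × 4.9699 = 5.4172 mm/d
Over 5 days: 5.4172 × 5 = 27.086 mm

27.1 mm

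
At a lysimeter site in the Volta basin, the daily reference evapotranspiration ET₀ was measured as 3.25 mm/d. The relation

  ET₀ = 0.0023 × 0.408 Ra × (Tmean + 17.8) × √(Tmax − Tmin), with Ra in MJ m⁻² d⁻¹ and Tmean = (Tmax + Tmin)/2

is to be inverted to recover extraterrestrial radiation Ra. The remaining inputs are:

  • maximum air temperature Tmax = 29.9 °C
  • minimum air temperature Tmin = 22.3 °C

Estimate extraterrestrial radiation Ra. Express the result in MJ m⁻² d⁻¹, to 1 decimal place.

28.6 MJ m⁻² d⁻¹

Tmean = (29.9+22.3)/2 = 26.10 °C; ΔT = 7.6
Ra = ET₀ / [0.0023 × 0.408 × (Tmean+17.8) × √ΔT]
   = 3.25 / (0.0023 × 0.408 × 43.90 × 2.7568) = 28.617 MJ m⁻² d⁻¹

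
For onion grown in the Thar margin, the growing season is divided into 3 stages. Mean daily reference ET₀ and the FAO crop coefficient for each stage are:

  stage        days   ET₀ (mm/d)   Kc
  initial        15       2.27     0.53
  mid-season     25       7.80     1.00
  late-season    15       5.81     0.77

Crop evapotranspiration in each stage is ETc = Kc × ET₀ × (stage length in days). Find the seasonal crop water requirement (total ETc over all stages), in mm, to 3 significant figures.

280 mm

initial: 0.53 × 2.27 × 15 = 18.05 mm
mid-season: 1.00 × 7.80 × 25 = 195.00 mm
late-season: 0.77 × 5.81 × 15 = 67.11 mm
Seasonal total = 280.16 mm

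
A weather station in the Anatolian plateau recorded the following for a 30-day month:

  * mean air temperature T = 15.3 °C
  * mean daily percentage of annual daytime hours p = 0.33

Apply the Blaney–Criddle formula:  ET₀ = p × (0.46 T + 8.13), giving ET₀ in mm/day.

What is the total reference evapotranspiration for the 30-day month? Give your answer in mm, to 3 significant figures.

ET₀ = 0.33 × (0.46 × 15.3 + 8.13) = 0.33 × 15.168 = 5.0054 mm/d
Monthly total = 5.0054 × 30 = 150.162 mm

150 mm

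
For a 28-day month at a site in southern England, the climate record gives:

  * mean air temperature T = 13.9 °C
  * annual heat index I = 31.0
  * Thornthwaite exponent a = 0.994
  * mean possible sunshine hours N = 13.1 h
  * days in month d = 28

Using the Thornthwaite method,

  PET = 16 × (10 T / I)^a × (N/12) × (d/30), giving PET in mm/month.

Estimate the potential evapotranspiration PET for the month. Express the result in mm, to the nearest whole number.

72 mm

10T/I = 10 × 13.9 / 31.0 = 4.4839
(10T/I)^a = 4.4839^0.994 = 4.4437
Uncorrected PET = 16 × 4.4437 = 71.099 mm
Correction = (N/12)(d/30) = (13.1/12)(28/30) = 1.0189
PET = 71.099 × 1.0189 = 72.443 mm/month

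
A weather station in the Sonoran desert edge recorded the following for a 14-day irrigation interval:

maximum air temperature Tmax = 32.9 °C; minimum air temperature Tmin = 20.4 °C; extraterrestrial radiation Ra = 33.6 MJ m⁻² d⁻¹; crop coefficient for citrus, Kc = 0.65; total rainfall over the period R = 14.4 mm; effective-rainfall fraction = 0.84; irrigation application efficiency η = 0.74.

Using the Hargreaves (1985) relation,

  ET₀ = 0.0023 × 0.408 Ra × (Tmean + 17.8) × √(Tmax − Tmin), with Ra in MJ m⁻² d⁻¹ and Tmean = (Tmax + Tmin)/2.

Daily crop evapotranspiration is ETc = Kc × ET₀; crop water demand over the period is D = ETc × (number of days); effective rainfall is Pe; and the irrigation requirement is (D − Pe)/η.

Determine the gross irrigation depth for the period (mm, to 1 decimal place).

Tmean = (32.9 + 20.4)/2 = 26.65 °C
0.408 Ra = 0.408 × 33.6 = 13.7088 mm/d equivalent
ET₀ = 0.0023 × 13.7088 × (26.65 + 17.8) × √12.5 = 0.0023 × 13.7088 × 44.45 × 3.5355 = 4.9551 mm/d
ETc = Kc × ET₀ = 0.65 × 4.9551 = 3.2208 mm/d
Crop demand D = ETc × 14 d = 3.2208 × 14 = 45.091 mm
Pe = 0.84 × 14.4 = 12.096 mm
D − Pe = 45.091 − 12.096 = 32.995 mm
Gross irrigation = 32.995 / 0.74 = 44.588 mm

44.6 mm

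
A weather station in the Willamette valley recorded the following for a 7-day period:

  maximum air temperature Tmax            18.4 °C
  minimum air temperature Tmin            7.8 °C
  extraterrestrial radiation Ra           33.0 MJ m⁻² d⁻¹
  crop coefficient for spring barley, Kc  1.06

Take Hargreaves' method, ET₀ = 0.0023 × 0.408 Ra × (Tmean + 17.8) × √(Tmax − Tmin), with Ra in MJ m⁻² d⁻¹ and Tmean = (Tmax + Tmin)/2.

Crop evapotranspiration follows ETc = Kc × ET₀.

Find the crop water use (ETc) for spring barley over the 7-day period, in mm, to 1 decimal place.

23.1 mm

Tmean = (18.4 + 7.8)/2 = 13.10 °C
0.408 Ra = 0.408 × 33.0 = 13.4640 mm/d equivalent
ET₀ = 0.0023 × 13.4640 × (13.10 + 17.8) × √10.6 = 0.0023 × 13.4640 × 30.90 × 3.2558 = 3.1154 mm/d
ETc = Kc × ET₀ = 1.06 × 3.1154 = 3.3023 mm/d
Over 7 days: 3.3023 × 7 = 23.116 mm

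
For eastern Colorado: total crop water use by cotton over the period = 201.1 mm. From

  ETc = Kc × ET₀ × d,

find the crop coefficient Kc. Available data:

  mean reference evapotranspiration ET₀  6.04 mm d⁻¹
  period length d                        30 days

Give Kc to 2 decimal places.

ETc = Kc × ET₀ × d  ⇒  Kc = ETc / (ET₀ × d)
Kc = 201.1 / (6.04 × 30) = 201.1 / 181.20 = 1.1098

1.11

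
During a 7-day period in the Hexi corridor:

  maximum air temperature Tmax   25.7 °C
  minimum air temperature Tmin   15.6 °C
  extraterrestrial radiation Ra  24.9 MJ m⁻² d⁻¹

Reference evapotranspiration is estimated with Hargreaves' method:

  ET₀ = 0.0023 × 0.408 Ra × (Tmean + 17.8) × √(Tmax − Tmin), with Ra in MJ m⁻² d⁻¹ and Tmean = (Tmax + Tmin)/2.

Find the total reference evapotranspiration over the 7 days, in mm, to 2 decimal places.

Tmean = (25.7 + 15.6)/2 = 20.65 °C
0.408 Ra = 0.408 × 24.9 = 10.1592 mm/d equivalent
ET₀ = 0.0023 × 10.1592 × (20.65 + 17.8) × √10.1 = 0.0023 × 10.1592 × 38.45 × 3.1780 = 2.8552 mm/d
Over 7 days: 2.8552 × 7 = 19.986 mm

19.99 mm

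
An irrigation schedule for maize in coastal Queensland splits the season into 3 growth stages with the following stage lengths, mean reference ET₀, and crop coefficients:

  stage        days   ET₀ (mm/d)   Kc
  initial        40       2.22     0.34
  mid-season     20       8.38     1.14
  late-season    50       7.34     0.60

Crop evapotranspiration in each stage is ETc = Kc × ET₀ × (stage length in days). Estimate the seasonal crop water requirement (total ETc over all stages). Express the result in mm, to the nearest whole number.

initial: 0.34 × 2.22 × 40 = 30.19 mm
mid-season: 1.14 × 8.38 × 20 = 191.06 mm
late-season: 0.60 × 7.34 × 50 = 220.20 mm
Seasonal total = 441.45 mm

441 mm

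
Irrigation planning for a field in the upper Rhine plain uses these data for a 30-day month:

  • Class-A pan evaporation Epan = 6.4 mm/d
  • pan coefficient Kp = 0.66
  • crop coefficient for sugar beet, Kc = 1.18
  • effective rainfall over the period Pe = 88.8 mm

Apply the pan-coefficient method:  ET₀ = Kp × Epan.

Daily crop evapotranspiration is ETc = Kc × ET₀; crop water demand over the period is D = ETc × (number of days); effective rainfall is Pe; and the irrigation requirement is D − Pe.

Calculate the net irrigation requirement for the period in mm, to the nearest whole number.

ET₀ = 0.66 × 6.4 = 4.2240 mm/d
ETc = Kc × ET₀ = 1.18 × 4.2240 = 4.9843 mm/d
Crop demand D = ETc × 30 d = 4.9843 × 30 = 149.529 mm
D − Pe = 149.529 − 88.8 = 60.729 mm

61 mm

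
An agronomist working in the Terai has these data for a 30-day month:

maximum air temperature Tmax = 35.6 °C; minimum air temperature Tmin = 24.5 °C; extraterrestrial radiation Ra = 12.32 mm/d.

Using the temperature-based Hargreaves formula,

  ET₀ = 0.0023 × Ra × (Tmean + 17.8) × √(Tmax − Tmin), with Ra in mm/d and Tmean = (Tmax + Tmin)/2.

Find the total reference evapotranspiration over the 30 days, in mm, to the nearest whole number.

136 mm

Tmean = (35.6 + 24.5)/2 = 30.05 °C
ET₀ = 0.0023 × 12.32 × (30.05 + 17.8) × √11.1 = 0.0023 × 12.32 × 47.85 × 3.3317 = 4.5174 mm/d
Over 30 days: 4.5174 × 30 = 135.522 mm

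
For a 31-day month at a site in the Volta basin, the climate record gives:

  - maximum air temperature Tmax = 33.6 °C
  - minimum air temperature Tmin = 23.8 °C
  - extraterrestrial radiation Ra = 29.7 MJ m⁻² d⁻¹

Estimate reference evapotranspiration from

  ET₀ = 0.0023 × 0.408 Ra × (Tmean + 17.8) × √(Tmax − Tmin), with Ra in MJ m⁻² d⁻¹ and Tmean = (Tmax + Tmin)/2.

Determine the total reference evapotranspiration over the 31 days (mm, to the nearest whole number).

126 mm

Tmean = (33.6 + 23.8)/2 = 28.70 °C
0.408 Ra = 0.408 × 29.7 = 12.1176 mm/d equivalent
ET₀ = 0.0023 × 12.1176 × (28.70 + 17.8) × √9.8 = 0.0023 × 12.1176 × 46.50 × 3.1305 = 4.0571 mm/d
Over 31 days: 4.0571 × 31 = 125.770 mm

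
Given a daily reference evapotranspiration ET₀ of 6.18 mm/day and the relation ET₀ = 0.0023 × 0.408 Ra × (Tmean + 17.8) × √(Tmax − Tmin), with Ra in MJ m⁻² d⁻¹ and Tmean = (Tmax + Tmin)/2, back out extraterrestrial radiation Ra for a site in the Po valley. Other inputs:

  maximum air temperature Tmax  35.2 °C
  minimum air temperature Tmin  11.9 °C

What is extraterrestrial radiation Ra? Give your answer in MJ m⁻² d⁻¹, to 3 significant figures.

Tmean = (35.2+11.9)/2 = 23.55 °C; ΔT = 23.3
Ra = ET₀ / [0.0023 × 0.408 × (Tmean+17.8) × √ΔT]
   = 6.18 / (0.0023 × 0.408 × 41.35 × 4.8270) = 32.995 MJ m⁻² d⁻¹

33.0 MJ m⁻² d⁻¹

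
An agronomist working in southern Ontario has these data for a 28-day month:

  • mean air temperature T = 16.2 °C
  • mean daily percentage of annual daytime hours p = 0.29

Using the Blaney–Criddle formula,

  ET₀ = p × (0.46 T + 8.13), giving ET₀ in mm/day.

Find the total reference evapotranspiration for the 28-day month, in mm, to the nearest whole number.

127 mm

ET₀ = 0.29 × (0.46 × 16.2 + 8.13) = 0.29 × 15.582 = 4.5188 mm/d
Monthly total = 4.5188 × 28 = 126.526 mm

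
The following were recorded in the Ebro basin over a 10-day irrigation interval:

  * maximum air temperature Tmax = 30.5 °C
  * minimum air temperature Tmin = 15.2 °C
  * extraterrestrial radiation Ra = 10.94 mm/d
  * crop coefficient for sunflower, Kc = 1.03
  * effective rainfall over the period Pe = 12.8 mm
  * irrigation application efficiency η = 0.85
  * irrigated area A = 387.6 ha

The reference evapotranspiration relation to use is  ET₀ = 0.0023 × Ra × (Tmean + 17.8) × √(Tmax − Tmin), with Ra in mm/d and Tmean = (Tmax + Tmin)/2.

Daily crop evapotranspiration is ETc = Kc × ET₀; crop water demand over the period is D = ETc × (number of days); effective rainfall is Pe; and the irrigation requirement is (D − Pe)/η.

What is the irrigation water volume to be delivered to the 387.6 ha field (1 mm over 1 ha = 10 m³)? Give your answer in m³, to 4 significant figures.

129500 m³

Tmean = (30.5 + 15.2)/2 = 22.85 °C
ET₀ = 0.0023 × 10.94 × (22.85 + 17.8) × √15.3 = 0.0023 × 10.94 × 40.65 × 3.9115 = 4.0008 mm/d
ETc = Kc × ET₀ = 1.03 × 4.0008 = 4.1208 mm/d
Crop demand D = ETc × 10 d = 4.1208 × 10 = 41.208 mm
D − Pe = 41.208 − 12.8 = 28.408 mm
Gross irrigation = 28.408 / 0.85 = 33.421 mm
Volume = 33.421 mm × 387.6 ha × 10 = 129539.8 m³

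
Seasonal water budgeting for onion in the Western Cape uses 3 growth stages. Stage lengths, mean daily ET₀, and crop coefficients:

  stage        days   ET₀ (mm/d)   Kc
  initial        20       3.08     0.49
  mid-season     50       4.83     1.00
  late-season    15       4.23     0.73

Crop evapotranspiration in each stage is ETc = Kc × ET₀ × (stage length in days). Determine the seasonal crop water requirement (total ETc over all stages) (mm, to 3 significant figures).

318 mm

initial: 0.49 × 3.08 × 20 = 30.18 mm
mid-season: 1.00 × 4.83 × 50 = 241.50 mm
late-season: 0.73 × 4.23 × 15 = 46.32 mm
Seasonal total = 318.00 mm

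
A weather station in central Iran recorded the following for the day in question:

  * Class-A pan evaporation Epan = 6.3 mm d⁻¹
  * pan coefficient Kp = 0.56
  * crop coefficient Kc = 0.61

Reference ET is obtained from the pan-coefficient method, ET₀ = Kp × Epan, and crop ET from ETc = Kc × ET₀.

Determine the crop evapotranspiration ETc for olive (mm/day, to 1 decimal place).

ET₀ = 0.56 × 6.3 = 3.5280 mm/d
ETc = Kc × ET₀ = 0.61 × 3.5280 = 2.1521 mm/d

2.2 mm/day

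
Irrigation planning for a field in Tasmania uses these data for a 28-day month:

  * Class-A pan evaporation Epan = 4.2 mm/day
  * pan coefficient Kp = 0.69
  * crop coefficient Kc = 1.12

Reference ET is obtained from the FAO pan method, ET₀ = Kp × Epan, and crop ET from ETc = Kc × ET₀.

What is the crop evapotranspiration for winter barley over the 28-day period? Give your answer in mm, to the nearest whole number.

ET₀ = 0.69 × 4.2 = 2.8980 mm/d
ETc = Kc × ET₀ = 1.12 × 2.8980 = 3.2458 mm/d
Over 28 days: 3.2458 × 28 = 90.882 mm

91 mm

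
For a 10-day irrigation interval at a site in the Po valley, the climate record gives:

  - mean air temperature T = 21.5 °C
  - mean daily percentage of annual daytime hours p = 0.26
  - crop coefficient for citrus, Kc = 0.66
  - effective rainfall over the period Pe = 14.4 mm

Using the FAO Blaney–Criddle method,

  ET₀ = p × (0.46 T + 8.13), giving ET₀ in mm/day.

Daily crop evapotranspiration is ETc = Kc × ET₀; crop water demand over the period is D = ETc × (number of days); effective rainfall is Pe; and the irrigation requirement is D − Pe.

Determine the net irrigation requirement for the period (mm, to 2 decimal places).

ET₀ = 0.26 × (0.46 × 21.5 + 8.13) = 0.26 × 18.020 = 4.6852 mm/d
ETc = Kc × ET₀ = 0.66 × 4.6852 = 3.0922 mm/d
Crop demand D = ETc × 10 d = 3.0922 × 10 = 30.922 mm
D − Pe = 30.922 − 14.4 = 16.522 mm

16.52 mm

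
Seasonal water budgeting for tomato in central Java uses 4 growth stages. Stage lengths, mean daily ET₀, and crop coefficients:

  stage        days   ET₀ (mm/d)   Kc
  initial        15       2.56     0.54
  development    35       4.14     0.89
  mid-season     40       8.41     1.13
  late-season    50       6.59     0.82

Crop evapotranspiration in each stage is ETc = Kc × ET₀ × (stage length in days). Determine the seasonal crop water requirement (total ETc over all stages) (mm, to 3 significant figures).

initial: 0.54 × 2.56 × 15 = 20.74 mm
development: 0.89 × 4.14 × 35 = 128.96 mm
mid-season: 1.13 × 8.41 × 40 = 380.13 mm
late-season: 0.82 × 6.59 × 50 = 270.19 mm
Seasonal total = 800.02 mm

800 mm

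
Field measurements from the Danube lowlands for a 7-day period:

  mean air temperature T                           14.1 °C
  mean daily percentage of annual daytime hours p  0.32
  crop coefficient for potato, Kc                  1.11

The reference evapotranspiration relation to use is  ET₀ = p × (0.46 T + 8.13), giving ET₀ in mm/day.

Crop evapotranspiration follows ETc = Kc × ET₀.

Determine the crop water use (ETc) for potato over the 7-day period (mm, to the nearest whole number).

36 mm

ET₀ = 0.32 × (0.46 × 14.1 + 8.13) = 0.32 × 14.616 = 4.6771 mm/d
ETc = Kc × ET₀ = 1.11 × 4.6771 = 5.1916 mm/d
Over 7 days: 5.1916 × 7 = 36.341 mm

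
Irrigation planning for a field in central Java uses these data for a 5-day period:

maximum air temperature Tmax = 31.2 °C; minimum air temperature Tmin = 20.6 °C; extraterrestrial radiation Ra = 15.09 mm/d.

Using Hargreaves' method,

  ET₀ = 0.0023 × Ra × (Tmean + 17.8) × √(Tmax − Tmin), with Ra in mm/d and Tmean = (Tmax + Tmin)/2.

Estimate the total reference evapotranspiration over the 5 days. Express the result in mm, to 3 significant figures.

24.7 mm

Tmean = (31.2 + 20.6)/2 = 25.90 °C
ET₀ = 0.0023 × 15.09 × (25.90 + 17.8) × √10.6 = 0.0023 × 15.09 × 43.70 × 3.2558 = 4.9381 mm/d
Over 5 days: 4.9381 × 5 = 24.691 mm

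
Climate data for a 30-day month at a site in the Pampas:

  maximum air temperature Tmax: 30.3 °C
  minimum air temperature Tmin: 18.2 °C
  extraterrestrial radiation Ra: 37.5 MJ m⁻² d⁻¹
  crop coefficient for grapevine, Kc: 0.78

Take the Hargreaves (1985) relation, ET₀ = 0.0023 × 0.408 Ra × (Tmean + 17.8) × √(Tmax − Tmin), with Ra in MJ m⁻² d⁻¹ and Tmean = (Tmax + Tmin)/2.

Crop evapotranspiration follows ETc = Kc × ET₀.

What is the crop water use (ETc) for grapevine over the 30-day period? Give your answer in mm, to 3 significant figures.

120 mm

Tmean = (30.3 + 18.2)/2 = 24.25 °C
0.408 Ra = 0.408 × 37.5 = 15.3000 mm/d equivalent
ET₀ = 0.0023 × 15.3000 × (24.25 + 17.8) × √12.1 = 0.0023 × 15.3000 × 42.05 × 3.4785 = 5.1473 mm/d
ETc = Kc × ET₀ = 0.78 × 5.1473 = 4.0149 mm/d
Over 30 days: 4.0149 × 30 = 120.447 mm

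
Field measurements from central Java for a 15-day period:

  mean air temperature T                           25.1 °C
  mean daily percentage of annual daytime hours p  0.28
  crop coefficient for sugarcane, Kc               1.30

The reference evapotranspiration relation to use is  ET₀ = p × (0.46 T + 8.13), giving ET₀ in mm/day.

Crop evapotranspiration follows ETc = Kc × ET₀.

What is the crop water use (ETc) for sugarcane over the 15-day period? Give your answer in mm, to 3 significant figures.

107 mm

ET₀ = 0.28 × (0.46 × 25.1 + 8.13) = 0.28 × 19.676 = 5.5093 mm/d
ETc = Kc × ET₀ = 1.30 × 5.5093 = 7.1621 mm/d
Over 15 days: 7.1621 × 15 = 107.432 mm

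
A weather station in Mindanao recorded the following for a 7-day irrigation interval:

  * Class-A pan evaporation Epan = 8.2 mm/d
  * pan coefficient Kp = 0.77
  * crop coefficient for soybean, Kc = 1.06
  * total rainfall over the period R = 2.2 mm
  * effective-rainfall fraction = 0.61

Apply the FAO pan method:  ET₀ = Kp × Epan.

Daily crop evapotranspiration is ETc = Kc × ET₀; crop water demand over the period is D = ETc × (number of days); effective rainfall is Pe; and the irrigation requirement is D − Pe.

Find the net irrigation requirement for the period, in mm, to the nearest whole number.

46 mm

ET₀ = 0.77 × 8.2 = 6.3140 mm/d
ETc = Kc × ET₀ = 1.06 × 6.3140 = 6.6928 mm/d
Crop demand D = ETc × 7 d = 6.6928 × 7 = 46.850 mm
Pe = 0.61 × 2.2 = 1.342 mm
D − Pe = 46.850 − 1.342 = 45.508 mm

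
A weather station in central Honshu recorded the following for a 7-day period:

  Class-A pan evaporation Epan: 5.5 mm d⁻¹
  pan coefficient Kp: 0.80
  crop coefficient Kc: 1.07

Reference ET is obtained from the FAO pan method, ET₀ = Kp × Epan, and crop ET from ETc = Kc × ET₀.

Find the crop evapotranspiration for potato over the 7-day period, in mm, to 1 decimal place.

ET₀ = 0.80 × 5.5 = 4.4000 mm/d
ETc = Kc × ET₀ = 1.07 × 4.4000 = 4.7080 mm/d
Over 7 days: 4.7080 × 7 = 32.956 mm

33.0 mm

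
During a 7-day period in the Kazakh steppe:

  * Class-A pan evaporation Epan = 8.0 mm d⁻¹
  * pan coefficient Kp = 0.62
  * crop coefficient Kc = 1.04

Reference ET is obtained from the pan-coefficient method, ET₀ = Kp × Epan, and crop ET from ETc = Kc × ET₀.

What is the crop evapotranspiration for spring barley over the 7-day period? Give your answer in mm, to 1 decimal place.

36.1 mm

ET₀ = 0.62 × 8.0 = 4.9600 mm/d
ETc = Kc × ET₀ = 1.04 × 4.9600 = 5.1584 mm/d
Over 7 days: 5.1584 × 7 = 36.109 mm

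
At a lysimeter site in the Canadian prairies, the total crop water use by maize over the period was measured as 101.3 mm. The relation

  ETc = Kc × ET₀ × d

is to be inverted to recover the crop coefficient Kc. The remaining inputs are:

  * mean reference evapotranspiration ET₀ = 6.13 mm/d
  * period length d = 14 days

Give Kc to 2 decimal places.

ETc = Kc × ET₀ × d  ⇒  Kc = ETc / (ET₀ × d)
Kc = 101.3 / (6.13 × 14) = 101.3 / 85.82 = 1.1804

1.18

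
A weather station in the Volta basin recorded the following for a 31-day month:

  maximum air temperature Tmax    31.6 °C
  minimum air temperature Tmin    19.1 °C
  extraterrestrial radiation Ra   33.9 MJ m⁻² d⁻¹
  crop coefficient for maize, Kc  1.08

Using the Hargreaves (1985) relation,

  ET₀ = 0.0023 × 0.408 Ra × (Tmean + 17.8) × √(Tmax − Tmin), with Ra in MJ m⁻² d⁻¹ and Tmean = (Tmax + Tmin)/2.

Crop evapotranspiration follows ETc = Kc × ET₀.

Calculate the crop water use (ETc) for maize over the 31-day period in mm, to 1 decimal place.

162.5 mm

Tmean = (31.6 + 19.1)/2 = 25.35 °C
0.408 Ra = 0.408 × 33.9 = 13.8312 mm/d equivalent
ET₀ = 0.0023 × 13.8312 × (25.35 + 17.8) × √12.5 = 0.0023 × 13.8312 × 43.15 × 3.5355 = 4.8531 mm/d
ETc = Kc × ET₀ = 1.08 × 4.8531 = 5.2413 mm/d
Over 31 days: 5.2413 × 31 = 162.480 mm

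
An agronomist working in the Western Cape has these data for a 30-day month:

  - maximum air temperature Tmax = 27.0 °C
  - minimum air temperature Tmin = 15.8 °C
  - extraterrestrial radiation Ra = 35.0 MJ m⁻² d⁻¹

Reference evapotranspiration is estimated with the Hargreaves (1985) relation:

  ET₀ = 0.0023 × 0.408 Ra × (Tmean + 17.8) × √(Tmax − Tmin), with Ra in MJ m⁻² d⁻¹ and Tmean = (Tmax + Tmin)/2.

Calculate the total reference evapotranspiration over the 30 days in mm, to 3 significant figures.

129 mm

Tmean = (27.0 + 15.8)/2 = 21.40 °C
0.408 Ra = 0.408 × 35.0 = 14.2800 mm/d equivalent
ET₀ = 0.0023 × 14.2800 × (21.40 + 17.8) × √11.2 = 0.0023 × 14.2800 × 39.20 × 3.3466 = 4.3087 mm/d
Over 30 days: 4.3087 × 30 = 129.261 mm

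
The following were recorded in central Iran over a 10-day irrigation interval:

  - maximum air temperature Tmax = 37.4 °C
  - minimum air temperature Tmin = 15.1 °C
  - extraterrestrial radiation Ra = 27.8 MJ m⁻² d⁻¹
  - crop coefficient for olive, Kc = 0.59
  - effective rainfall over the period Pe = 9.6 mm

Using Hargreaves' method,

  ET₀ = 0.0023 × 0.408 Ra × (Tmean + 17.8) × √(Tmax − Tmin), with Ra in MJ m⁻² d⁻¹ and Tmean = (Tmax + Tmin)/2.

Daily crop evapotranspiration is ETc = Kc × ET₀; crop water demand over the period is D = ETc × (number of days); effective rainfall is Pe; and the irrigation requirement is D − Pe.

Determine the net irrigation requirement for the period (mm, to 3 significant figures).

Tmean = (37.4 + 15.1)/2 = 26.25 °C
0.408 Ra = 0.408 × 27.8 = 11.3424 mm/d equivalent
ET₀ = 0.0023 × 11.3424 × (26.25 + 17.8) × √22.3 = 0.0023 × 11.3424 × 44.05 × 4.7223 = 5.4267 mm/d
ETc = Kc × ET₀ = 0.59 × 5.4267 = 3.2018 mm/d
Crop demand D = ETc × 10 d = 3.2018 × 10 = 32.018 mm
D − Pe = 32.018 − 9.6 = 22.418 mm

22.4 mm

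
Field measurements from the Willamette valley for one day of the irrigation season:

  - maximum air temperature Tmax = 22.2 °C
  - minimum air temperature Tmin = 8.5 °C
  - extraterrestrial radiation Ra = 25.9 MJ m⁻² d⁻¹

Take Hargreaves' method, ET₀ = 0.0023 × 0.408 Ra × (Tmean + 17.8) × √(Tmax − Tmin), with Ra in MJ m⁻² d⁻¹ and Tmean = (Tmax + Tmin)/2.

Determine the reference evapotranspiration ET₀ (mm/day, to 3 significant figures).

Tmean = (22.2 + 8.5)/2 = 15.35 °C
0.408 Ra = 0.408 × 25.9 = 10.5672 mm/d equivalent
ET₀ = 0.0023 × 10.5672 × (15.35 + 17.8) × √13.7 = 0.0023 × 10.5672 × 33.15 × 3.7014 = 2.9822 mm/d

2.98 mm/day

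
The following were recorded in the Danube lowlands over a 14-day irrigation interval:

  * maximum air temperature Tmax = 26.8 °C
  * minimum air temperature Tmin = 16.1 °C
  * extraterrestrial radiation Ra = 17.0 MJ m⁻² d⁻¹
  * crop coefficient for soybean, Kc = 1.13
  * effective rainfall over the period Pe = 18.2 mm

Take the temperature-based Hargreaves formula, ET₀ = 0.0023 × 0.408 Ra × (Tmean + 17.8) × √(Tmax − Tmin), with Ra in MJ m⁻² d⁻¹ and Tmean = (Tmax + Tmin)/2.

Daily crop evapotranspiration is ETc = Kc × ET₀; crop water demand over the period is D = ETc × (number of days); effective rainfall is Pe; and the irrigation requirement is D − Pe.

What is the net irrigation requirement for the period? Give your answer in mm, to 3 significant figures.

14.2 mm

Tmean = (26.8 + 16.1)/2 = 21.45 °C
0.408 Ra = 0.408 × 17.0 = 6.9360 mm/d equivalent
ET₀ = 0.0023 × 6.9360 × (21.45 + 17.8) × √10.7 = 0.0023 × 6.9360 × 39.25 × 3.2711 = 2.0482 mm/d
ETc = Kc × ET₀ = 1.13 × 2.0482 = 2.3145 mm/d
Crop demand D = ETc × 14 d = 2.3145 × 14 = 32.403 mm
D − Pe = 32.403 − 18.2 = 14.203 mm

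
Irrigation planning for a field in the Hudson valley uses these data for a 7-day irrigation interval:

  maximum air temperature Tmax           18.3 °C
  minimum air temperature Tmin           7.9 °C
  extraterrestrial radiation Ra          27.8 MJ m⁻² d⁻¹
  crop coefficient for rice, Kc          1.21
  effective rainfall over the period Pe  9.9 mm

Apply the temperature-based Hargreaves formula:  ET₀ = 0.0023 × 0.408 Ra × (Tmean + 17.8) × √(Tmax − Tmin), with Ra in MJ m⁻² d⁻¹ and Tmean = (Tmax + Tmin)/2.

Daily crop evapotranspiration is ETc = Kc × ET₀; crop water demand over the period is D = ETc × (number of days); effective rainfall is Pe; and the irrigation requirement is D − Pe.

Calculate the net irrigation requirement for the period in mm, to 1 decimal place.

12.1 mm

Tmean = (18.3 + 7.9)/2 = 13.10 °C
0.408 Ra = 0.408 × 27.8 = 11.3424 mm/d equivalent
ET₀ = 0.0023 × 11.3424 × (13.10 + 17.8) × √10.4 = 0.0023 × 11.3424 × 30.90 × 3.2249 = 2.5996 mm/d
ETc = Kc × ET₀ = 1.21 × 2.5996 = 3.1455 mm/d
Crop demand D = ETc × 7 d = 3.1455 × 7 = 22.019 mm
D − Pe = 22.019 − 9.9 = 12.119 mm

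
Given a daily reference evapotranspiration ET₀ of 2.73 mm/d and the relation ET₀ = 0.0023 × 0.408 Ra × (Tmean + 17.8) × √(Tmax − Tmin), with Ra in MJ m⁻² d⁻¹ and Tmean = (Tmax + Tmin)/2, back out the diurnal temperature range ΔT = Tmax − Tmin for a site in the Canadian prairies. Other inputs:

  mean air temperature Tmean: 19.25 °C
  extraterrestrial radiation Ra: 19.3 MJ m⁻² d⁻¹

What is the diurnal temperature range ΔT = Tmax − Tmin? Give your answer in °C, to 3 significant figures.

√ΔT = ET₀ / [0.0023 × 0.408 × Ra × (Tmean+17.8)] = 2.73 / (0.0023 × 7.8744 × 37.05) = 4.0685
ΔT = 4.0685² = 16.553 °C

16.6 °C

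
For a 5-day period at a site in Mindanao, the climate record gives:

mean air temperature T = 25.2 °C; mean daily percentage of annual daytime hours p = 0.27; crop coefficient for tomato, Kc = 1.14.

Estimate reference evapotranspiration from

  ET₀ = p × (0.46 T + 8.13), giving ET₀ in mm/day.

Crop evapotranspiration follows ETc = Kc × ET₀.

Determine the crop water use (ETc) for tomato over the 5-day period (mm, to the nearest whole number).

ET₀ = 0.27 × (0.46 × 25.2 + 8.13) = 0.27 × 19.722 = 5.3249 mm/d
ETc = Kc × ET₀ = 1.14 × 5.3249 = 6.0704 mm/d
Over 5 days: 6.0704 × 5 = 30.352 mm

30 mm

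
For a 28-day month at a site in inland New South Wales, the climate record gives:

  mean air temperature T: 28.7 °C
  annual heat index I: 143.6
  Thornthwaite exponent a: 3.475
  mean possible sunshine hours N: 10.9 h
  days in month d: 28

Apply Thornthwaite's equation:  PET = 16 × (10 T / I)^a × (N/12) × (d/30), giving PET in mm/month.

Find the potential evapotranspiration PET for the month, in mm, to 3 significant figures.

10T/I = 10 × 28.7 / 143.6 = 1.9986
(10T/I)^a = 1.9986^3.475 = 11.0923
Uncorrected PET = 16 × 11.0923 = 177.477 mm
Correction = (N/12)(d/30) = (10.9/12)(28/30) = 0.8478
PET = 177.477 × 0.8478 = 150.465 mm/month

150 mm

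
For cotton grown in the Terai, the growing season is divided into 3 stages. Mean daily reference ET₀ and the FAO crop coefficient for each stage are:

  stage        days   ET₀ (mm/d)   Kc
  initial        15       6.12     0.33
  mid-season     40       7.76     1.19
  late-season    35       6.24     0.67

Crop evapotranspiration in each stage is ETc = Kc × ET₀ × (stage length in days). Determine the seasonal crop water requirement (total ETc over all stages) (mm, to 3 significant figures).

546 mm

initial: 0.33 × 6.12 × 15 = 30.29 mm
mid-season: 1.19 × 7.76 × 40 = 369.38 mm
late-season: 0.67 × 6.24 × 35 = 146.33 mm
Seasonal total = 546.00 mm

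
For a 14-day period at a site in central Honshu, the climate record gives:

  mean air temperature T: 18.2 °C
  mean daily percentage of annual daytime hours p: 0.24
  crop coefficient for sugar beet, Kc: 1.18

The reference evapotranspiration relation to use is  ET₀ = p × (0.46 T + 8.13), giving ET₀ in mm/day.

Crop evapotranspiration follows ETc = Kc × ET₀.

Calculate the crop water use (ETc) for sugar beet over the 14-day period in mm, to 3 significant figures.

65.4 mm

ET₀ = 0.24 × (0.46 × 18.2 + 8.13) = 0.24 × 16.502 = 3.9605 mm/d
ETc = Kc × ET₀ = 1.18 × 3.9605 = 4.6734 mm/d
Over 14 days: 4.6734 × 14 = 65.428 mm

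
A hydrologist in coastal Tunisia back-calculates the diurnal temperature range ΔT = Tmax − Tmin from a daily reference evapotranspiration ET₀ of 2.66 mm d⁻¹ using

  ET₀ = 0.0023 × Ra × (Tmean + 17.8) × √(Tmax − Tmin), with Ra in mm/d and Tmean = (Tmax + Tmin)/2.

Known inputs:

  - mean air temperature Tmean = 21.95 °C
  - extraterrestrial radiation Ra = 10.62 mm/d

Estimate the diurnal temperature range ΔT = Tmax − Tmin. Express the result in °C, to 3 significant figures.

√ΔT = ET₀ / [0.0023 × Ra × (Tmean+17.8)] = 2.66 / (0.0023 × 10.62 × 39.75) = 2.7396
ΔT = 2.7396² = 7.505 °C

7.51 °C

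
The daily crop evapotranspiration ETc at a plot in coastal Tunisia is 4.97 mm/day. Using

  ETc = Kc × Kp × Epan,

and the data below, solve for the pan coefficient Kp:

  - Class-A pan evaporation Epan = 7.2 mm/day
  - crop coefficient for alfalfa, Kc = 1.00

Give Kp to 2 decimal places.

ETc = Kc × Kp × Epan  ⇒  Kp = ETc / (Kc × Epan)
Kp = 4.97 / (1.00 × 7.2) = 4.97 / 7.200 = 0.6903

0.69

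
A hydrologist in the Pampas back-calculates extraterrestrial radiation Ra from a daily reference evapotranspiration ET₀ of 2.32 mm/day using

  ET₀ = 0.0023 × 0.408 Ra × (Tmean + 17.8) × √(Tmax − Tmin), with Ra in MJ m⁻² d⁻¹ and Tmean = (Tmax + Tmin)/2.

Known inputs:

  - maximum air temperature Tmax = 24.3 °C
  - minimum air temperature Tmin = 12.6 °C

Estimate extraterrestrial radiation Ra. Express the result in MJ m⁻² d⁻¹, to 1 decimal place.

19.9 MJ m⁻² d⁻¹

Tmean = (24.3+12.6)/2 = 18.45 °C; ΔT = 11.7
Ra = ET₀ / [0.0023 × 0.408 × (Tmean+17.8) × √ΔT]
   = 2.32 / (0.0023 × 0.408 × 36.25 × 3.4205) = 19.939 MJ m⁻² d⁻¹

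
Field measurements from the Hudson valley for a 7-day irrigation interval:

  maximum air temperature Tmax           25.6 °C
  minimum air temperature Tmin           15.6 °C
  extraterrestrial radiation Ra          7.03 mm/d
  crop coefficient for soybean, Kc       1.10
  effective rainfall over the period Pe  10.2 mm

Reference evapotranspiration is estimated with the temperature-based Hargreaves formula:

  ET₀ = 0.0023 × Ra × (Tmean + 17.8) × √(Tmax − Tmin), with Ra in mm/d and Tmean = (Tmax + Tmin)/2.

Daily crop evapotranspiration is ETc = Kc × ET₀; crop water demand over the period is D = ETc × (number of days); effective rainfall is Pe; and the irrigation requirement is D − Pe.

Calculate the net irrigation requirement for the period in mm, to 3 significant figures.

4.92 mm

Tmean = (25.6 + 15.6)/2 = 20.60 °C
ET₀ = 0.0023 × 7.03 × (20.60 + 17.8) × √10.0 = 0.0023 × 7.03 × 38.40 × 3.1623 = 1.9634 mm/d
ETc = Kc × ET₀ = 1.10 × 1.9634 = 2.1597 mm/d
Crop demand D = ETc × 7 d = 2.1597 × 7 = 15.118 mm
D − Pe = 15.118 − 10.2 = 4.918 mm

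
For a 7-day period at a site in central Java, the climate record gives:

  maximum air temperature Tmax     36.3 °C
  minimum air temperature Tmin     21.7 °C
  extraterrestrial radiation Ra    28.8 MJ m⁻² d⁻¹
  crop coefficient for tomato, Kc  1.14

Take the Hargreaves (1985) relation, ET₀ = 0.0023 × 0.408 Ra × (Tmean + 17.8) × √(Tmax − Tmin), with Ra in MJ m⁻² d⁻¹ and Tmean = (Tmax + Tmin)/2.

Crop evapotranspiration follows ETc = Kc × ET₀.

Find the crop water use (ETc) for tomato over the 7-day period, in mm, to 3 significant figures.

Tmean = (36.3 + 21.7)/2 = 29.00 °C
0.408 Ra = 0.408 × 28.8 = 11.7504 mm/d equivalent
ET₀ = 0.0023 × 11.7504 × (29.00 + 17.8) × √14.6 = 0.0023 × 11.7504 × 46.80 × 3.8210 = 4.8329 mm/d
ETc = Kc × ET₀ = 1.14 × 4.8329 = 5.5095 mm/d
Over 7 days: 5.5095 × 7 = 38.567 mm

38.6 mm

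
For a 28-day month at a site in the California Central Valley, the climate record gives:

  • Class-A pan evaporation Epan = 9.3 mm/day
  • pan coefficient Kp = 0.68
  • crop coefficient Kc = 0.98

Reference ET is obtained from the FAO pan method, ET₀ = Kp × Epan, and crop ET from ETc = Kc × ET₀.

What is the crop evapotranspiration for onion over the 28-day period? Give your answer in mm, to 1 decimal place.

173.5 mm

ET₀ = 0.68 × 9.3 = 6.3240 mm/d
ETc = Kc × ET₀ = 0.98 × 6.3240 = 6.1975 mm/d
Over 28 days: 6.1975 × 28 = 173.530 mm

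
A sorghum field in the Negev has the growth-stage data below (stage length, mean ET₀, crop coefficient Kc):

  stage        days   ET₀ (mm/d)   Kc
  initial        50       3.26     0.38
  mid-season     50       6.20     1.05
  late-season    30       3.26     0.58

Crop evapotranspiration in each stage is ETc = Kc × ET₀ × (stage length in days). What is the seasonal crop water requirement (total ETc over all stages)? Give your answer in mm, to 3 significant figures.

initial: 0.38 × 3.26 × 50 = 61.94 mm
mid-season: 1.05 × 6.20 × 50 = 325.50 mm
late-season: 0.58 × 3.26 × 30 = 56.72 mm
Seasonal total = 444.16 mm

444 mm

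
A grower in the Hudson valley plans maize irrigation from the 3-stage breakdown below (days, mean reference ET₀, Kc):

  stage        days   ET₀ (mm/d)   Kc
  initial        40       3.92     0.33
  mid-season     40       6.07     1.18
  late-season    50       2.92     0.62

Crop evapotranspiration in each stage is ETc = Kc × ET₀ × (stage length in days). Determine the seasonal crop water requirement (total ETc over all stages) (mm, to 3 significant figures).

initial: 0.33 × 3.92 × 40 = 51.74 mm
mid-season: 1.18 × 6.07 × 40 = 286.50 mm
late-season: 0.62 × 2.92 × 50 = 90.52 mm
Seasonal total = 428.76 mm

429 mm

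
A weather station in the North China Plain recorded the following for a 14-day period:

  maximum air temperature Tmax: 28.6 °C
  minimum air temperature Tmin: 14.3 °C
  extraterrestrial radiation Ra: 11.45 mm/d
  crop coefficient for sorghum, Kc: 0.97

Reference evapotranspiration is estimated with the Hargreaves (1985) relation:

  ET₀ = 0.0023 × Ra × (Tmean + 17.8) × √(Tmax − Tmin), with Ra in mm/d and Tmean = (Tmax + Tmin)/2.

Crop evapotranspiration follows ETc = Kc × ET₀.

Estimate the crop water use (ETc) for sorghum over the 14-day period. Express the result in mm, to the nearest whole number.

53 mm

Tmean = (28.6 + 14.3)/2 = 21.45 °C
ET₀ = 0.0023 × 11.45 × (21.45 + 17.8) × √14.3 = 0.0023 × 11.45 × 39.25 × 3.7815 = 3.9087 mm/d
ETc = Kc × ET₀ = 0.97 × 3.9087 = 3.7914 mm/d
Over 14 days: 3.7914 × 14 = 53.080 mm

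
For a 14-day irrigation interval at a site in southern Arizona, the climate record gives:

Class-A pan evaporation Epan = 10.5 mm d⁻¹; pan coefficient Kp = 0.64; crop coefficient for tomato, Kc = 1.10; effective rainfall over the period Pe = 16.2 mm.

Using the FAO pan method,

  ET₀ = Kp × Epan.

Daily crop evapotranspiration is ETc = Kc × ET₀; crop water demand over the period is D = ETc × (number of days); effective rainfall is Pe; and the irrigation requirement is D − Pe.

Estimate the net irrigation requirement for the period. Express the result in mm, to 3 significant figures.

87.3 mm

ET₀ = 0.64 × 10.5 = 6.7200 mm/d
ETc = Kc × ET₀ = 1.10 × 6.7200 = 7.3920 mm/d
Crop demand D = ETc × 14 d = 7.3920 × 14 = 103.488 mm
D − Pe = 103.488 − 16.2 = 87.288 mm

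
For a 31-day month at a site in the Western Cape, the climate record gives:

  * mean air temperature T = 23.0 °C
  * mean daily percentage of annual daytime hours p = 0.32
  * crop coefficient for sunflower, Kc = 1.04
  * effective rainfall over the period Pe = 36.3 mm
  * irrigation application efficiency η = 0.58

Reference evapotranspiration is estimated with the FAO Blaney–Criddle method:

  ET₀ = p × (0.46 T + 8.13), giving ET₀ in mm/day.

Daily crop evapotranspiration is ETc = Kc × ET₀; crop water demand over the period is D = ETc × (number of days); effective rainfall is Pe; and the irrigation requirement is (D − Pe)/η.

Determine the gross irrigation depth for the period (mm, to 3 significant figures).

270 mm

ET₀ = 0.32 × (0.46 × 23.0 + 8.13) = 0.32 × 18.710 = 5.9872 mm/d
ETc = Kc × ET₀ = 1.04 × 5.9872 = 6.2267 mm/d
Crop demand D = ETc × 31 d = 6.2267 × 31 = 193.028 mm
D − Pe = 193.028 − 36.3 = 156.728 mm
Gross irrigation = 156.728 / 0.58 = 270.221 mm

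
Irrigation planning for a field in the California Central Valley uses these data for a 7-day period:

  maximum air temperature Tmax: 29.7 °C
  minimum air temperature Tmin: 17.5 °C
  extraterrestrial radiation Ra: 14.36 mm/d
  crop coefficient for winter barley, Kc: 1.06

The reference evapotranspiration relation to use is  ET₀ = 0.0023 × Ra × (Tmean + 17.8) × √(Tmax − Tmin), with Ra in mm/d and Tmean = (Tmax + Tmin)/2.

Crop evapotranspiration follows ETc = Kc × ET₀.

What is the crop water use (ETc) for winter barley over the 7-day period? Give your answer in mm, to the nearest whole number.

35 mm

Tmean = (29.7 + 17.5)/2 = 23.60 °C
ET₀ = 0.0023 × 14.36 × (23.60 + 17.8) × √12.2 = 0.0023 × 14.36 × 41.40 × 3.4928 = 4.7759 mm/d
ETc = Kc × ET₀ = 1.06 × 4.7759 = 5.0625 mm/d
Over 7 days: 5.0625 × 7 = 35.438 mm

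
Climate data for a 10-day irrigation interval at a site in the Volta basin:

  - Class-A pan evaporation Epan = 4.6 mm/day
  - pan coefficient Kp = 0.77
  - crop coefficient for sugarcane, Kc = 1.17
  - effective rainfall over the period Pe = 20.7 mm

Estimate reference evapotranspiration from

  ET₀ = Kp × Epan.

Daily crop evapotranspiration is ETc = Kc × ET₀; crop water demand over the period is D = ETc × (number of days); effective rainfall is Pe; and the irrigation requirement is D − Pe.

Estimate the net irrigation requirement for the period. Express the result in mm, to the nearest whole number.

ET₀ = 0.77 × 4.6 = 3.5420 mm/d
ETc = Kc × ET₀ = 1.17 × 3.5420 = 4.1441 mm/d
Crop demand D = ETc × 10 d = 4.1441 × 10 = 41.441 mm
D − Pe = 41.441 − 20.7 = 20.741 mm

21 mm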